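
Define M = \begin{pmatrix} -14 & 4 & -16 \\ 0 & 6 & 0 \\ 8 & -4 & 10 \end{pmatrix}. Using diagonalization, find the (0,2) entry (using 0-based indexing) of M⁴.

2560

Characteristic polynomial: t^3 - 2t^2 - 36t + 72 = (t - 6)(t - 2)(t + 6), so the eigenvalues are -6, 2, 6.
t=6: eigenvector (1, 1, -1).
t=-6: eigenvector (2, 0, -1).
t=2: eigenvector (-1, 0, 1).
P = [[1, 2, -1], [1, 0, 0], [-1, -1, 1]], D = diag(6, -6, 2), P⁻¹ = [[0, 1, 0], [1, 0, 1], [1, 1, 2]].
M⁴ = P·diag(1296, 1296, 16)·P⁻¹ = [[2576, 1280, 2560], [0, 1296, 0], [-1280, -1280, -1264]].
The requested entry is 2560.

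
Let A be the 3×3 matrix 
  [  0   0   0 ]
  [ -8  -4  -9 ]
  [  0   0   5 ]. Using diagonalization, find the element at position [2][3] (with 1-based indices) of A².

Characteristic polynomial: t^3 - t^2 - 20t = t(t - 5)(t + 4), so the eigenvalues are -4, 0, 5.
t=0: eigenvector (1, -2, 0).
t=5: eigenvector (0, -1, 1).
t=-4: eigenvector (0, 1, 0).
P = [[1, 0, 0], [-2, -1, 1], [0, 1, 0]], D = diag(0, 5, -4), P⁻¹ = [[1, 0, 0], [0, 0, 1], [2, 1, 1]].
A² = P·diag(0, 25, 16)·P⁻¹ = [[0, 0, 0], [32, 16, -9], [0, 0, 25]].
The requested entry is -9.

-9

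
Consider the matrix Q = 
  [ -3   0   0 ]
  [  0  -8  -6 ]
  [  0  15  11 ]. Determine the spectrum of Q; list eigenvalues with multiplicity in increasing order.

Characteristic polynomial: p(λ) = λ^3 - 7λ + 6 = (λ - 2)(λ - 1)(λ + 3).
Roots (with multiplicity): -3, 1, 2.

-3, 1, 2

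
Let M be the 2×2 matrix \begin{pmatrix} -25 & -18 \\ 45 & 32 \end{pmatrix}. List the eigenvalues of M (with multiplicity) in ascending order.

Characteristic polynomial: p(t) = t^2 - 7t + 10 = (t - 5)(t - 2).
Roots (with multiplicity): 2, 5.

2, 5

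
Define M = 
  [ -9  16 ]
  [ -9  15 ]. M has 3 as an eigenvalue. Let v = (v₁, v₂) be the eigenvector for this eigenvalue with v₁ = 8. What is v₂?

6

M − 3I = [[-12, 16], [-9, 12]].
Solving (M − 3I)v = 0 gives the eigenspace spanned by (8, 6).
With v₁ = 8, v = (8, 6), so v₂ = 6.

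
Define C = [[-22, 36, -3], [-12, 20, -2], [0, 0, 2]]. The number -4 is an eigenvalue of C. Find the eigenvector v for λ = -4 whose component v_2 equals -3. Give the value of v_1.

-6

C + 4I = [[-18, 36, -3], [-12, 24, -2], [0, 0, 6]].
Solving (C + 4I)v = 0 gives the eigenspace spanned by (-6, -3, 0).
With v_2 = -3, v = (-6, -3, 0), so v_1 = -6.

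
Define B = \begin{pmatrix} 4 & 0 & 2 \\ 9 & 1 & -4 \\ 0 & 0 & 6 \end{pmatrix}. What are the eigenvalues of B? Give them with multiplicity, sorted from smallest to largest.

Characteristic polynomial: p(r) = r^3 - 11r^2 + 34r - 24 = (r - 6)(r - 4)(r - 1).
Roots (with multiplicity): 1, 4, 6.

1, 4, 6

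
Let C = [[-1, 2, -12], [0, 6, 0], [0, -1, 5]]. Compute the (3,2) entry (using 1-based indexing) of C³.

-91

Characteristic polynomial: λ^3 - 10λ^2 + 19λ + 30 = (λ - 6)(λ - 5)(λ + 1), so the eigenvalues are -1, 5, 6.
λ=-1: eigenvector (1, 0, 0).
λ=5: eigenvector (-2, 0, 1).
λ=6: eigenvector (2, 1, -1).
P = [[1, -2, 2], [0, 0, 1], [0, 1, -1]], D = diag(-1, 5, 6), P⁻¹ = [[1, 0, 2], [0, 1, 1], [0, 1, 0]].
C³ = P·diag(-1, 125, 216)·P⁻¹ = [[-1, 182, -252], [0, 216, 0], [0, -91, 125]].
The requested entry is -91.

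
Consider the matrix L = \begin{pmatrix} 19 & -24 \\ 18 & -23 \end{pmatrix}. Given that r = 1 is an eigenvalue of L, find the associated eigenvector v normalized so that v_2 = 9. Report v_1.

L − 1I = [[18, -24], [18, -24]].
Solving (L − 1I)v = 0 gives the eigenspace spanned by (12, 9).
With v_2 = 9, v = (12, 9), so v_1 = 12.

12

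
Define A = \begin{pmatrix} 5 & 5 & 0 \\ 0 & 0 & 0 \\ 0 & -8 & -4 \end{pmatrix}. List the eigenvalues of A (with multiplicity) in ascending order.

Characteristic polynomial: p(s) = s^3 - s^2 - 20s = s(s - 5)(s + 4).
Roots (with multiplicity): -4, 0, 5.

-4, 0, 5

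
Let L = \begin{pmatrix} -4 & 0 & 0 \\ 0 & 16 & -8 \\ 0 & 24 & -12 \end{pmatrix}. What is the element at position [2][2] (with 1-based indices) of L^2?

Characteristic polynomial: r^3 - 16r = r(r - 4)(r + 4), so the eigenvalues are -4, 0, 4.
r=0: eigenvector (0, 1, 2).
r=-4: eigenvector (1, 0, 0).
r=4: eigenvector (0, -2, -3).
P = [[0, 1, 0], [1, 0, -2], [2, 0, -3]], D = diag(0, -4, 4), P⁻¹ = [[0, -3, 2], [1, 0, 0], [0, -2, 1]].
L² = P·diag(0, 16, 16)·P⁻¹ = [[16, 0, 0], [0, 64, -32], [0, 96, -48]].
The requested entry is 64.

64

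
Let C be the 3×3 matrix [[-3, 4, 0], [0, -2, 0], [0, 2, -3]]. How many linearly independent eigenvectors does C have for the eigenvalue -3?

2

C + 3I = [[0, 4, 0], [0, 1, 0], [0, 2, 0]].
This matrix has rank 1, so its null space has dimension 3 − 1 = 2.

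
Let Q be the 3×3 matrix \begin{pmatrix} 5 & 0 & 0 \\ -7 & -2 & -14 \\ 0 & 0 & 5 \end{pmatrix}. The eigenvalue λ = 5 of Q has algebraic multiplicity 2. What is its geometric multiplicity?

Q − 5I = [[0, 0, 0], [-7, -7, -14], [0, 0, 0]].
This matrix has rank 1, so its null space has dimension 3 − 1 = 2.

2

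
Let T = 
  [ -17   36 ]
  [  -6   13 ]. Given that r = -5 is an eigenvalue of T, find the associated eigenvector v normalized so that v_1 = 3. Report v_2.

T + 5I = [[-12, 36], [-6, 18]].
Solving (T + 5I)v = 0 gives the eigenspace spanned by (3, 1).
With v_1 = 3, v = (3, 1), so v_2 = 1.

1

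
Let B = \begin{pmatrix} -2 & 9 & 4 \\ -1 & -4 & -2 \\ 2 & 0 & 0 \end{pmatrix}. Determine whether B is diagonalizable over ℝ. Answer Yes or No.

No

Characteristic polynomial: p(r) = r^3 + 6r^2 + 9r + 4 = (r + 1)^2(r + 4).
r = -1 has algebraic multiplicity 2; rank(B + 1I) = 2, so geometric multiplicity = 1.
Geometric multiplicity < algebraic multiplicity, so B is not diagonalizable.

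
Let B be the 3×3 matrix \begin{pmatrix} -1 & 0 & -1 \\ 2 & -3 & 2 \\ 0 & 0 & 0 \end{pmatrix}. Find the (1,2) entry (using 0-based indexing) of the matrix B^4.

-80

Characteristic polynomial: s^3 + 4s^2 + 3s = s(s + 1)(s + 3), so the eigenvalues are -3, -1, 0.
s=-1: eigenvector (1, 1, 0).
s=-3: eigenvector (0, 1, 0).
s=0: eigenvector (-1, 0, 1).
P = [[1, 0, -1], [1, 1, 0], [0, 0, 1]], D = diag(-1, -3, 0), P⁻¹ = [[1, 0, 1], [-1, 1, -1], [0, 0, 1]].
B⁴ = P·diag(1, 81, 0)·P⁻¹ = [[1, 0, 1], [-80, 81, -80], [0, 0, 0]].
The requested entry is -80.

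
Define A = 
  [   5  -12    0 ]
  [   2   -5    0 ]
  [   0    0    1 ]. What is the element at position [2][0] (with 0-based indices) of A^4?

0

Characteristic polynomial: s^3 - s^2 - s + 1 = (s - 1)^2(s + 1), so the eigenvalues are -1, 1, 1.
s=-1: eigenvector (2, 1, 0).
s=1: eigenvector (-3, -1, 0).
s=1: eigenvector (0, 0, 1).
P = [[2, -3, 0], [1, -1, 0], [0, 0, 1]], D = diag(-1, 1, 1), P⁻¹ = [[-1, 3, 0], [-1, 2, 0], [0, 0, 1]].
A⁴ = P·diag(1, 1, 1)·P⁻¹ = [[1, 0, 0], [0, 1, 0], [0, 0, 1]].
The requested entry is 0.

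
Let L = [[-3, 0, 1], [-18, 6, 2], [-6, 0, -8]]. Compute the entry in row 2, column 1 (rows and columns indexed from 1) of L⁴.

Characteristic polynomial: r^3 + 5r^2 - 36r - 180 = (r - 6)(r + 5)(r + 6), so the eigenvalues are -6, -5, 6.
r=-6: eigenvector (-1, -2, 3).
r=6: eigenvector (0, 1, 0).
r=-5: eigenvector (1, 2, -2).
P = [[-1, 0, 1], [-2, 1, 2], [3, 0, -2]], D = diag(-6, 6, -5), P⁻¹ = [[2, 0, 1], [-2, 1, 0], [3, 0, 1]].
L⁴ = P·diag(1296, 1296, 625)·P⁻¹ = [[-717, 0, -671], [-4026, 1296, -1342], [4026, 0, 2638]].
The requested entry is -4026.

-4026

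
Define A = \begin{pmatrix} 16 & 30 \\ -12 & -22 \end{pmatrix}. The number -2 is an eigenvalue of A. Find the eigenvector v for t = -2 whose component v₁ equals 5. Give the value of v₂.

-3

A + 2I = [[18, 30], [-12, -20]].
Solving (A + 2I)v = 0 gives the eigenspace spanned by (5, -3).
With v₁ = 5, v = (5, -3), so v₂ = -3.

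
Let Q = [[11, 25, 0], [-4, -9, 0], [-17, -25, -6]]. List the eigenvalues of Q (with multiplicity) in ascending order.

Characteristic polynomial: p(r) = r^3 + 4r^2 - 11r + 6 = (r - 1)^2(r + 6).
Roots (with multiplicity): -6, 1, 1.

-6, 1, 1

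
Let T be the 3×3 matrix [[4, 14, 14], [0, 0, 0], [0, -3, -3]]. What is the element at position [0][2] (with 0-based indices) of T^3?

Characteristic polynomial: r^3 - r^2 - 12r = r(r - 4)(r + 3), so the eigenvalues are -3, 0, 4.
r=-3: eigenvector (-2, 0, 1).
r=0: eigenvector (0, 1, -1).
r=4: eigenvector (1, 0, 0).
P = [[-2, 0, 1], [0, 1, 0], [1, -1, 0]], D = diag(-3, 0, 4), P⁻¹ = [[0, 1, 1], [0, 1, 0], [1, 2, 2]].
T³ = P·diag(-27, 0, 64)·P⁻¹ = [[64, 182, 182], [0, 0, 0], [0, -27, -27]].
The requested entry is 182.

182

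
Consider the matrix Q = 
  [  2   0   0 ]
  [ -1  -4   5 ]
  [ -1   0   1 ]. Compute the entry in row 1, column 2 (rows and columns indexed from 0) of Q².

Characteristic polynomial: s^3 + s^2 - 10s + 8 = (s - 2)(s - 1)(s + 4), so the eigenvalues are -4, 1, 2.
s=2: eigenvector (1, -1, -1).
s=-4: eigenvector (0, 1, 0).
s=1: eigenvector (0, 1, 1).
P = [[1, 0, 0], [-1, 1, 1], [-1, 0, 1]], D = diag(2, -4, 1), P⁻¹ = [[1, 0, 0], [0, 1, -1], [1, 0, 1]].
Q² = P·diag(4, 16, 1)·P⁻¹ = [[4, 0, 0], [-3, 16, -15], [-3, 0, 1]].
The requested entry is -15.

-15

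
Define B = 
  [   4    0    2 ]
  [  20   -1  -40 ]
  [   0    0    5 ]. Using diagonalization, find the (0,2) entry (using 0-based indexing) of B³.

122

Characteristic polynomial: r^3 - 8r^2 + 11r + 20 = (r - 5)(r - 4)(r + 1), so the eigenvalues are -1, 4, 5.
r=4: eigenvector (1, 4, 0).
r=-1: eigenvector (0, 1, 0).
r=5: eigenvector (2, 0, 1).
P = [[1, 0, 2], [4, 1, 0], [0, 0, 1]], D = diag(4, -1, 5), P⁻¹ = [[1, 0, -2], [-4, 1, 8], [0, 0, 1]].
B³ = P·diag(64, -1, 125)·P⁻¹ = [[64, 0, 122], [260, -1, -520], [0, 0, 125]].
The requested entry is 122.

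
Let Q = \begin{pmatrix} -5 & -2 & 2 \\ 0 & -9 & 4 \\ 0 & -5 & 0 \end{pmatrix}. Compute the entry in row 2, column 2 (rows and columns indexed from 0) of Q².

-20

Characteristic polynomial: r^3 + 14r^2 + 65r + 100 = (r + 4)(r + 5)^2, so the eigenvalues are -5, -5, -4.
r=-5: eigenvector (1, 2, 2).
r=-4: eigenvector (-2, -4, -5).
r=-5: eigenvector (0, 1, 1).
P = [[1, -2, 0], [2, -4, 1], [2, -5, 1]], D = diag(-5, -4, -5), P⁻¹ = [[1, 2, -2], [0, 1, -1], [-2, 1, 0]].
Q² = P·diag(25, 16, 25)·P⁻¹ = [[25, 18, -18], [0, 61, -36], [0, 45, -20]].
The requested entry is -20.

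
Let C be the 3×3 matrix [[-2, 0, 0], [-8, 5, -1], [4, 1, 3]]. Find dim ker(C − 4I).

1

C − 4I = [[-6, 0, 0], [-8, 1, -1], [4, 1, -1]].
This matrix has rank 2, so its null space has dimension 3 − 2 = 1.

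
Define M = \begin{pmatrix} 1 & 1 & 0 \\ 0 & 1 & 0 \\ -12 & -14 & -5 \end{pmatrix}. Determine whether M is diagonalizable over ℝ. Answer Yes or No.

No

Characteristic polynomial: p(λ) = λ^3 + 3λ^2 - 9λ + 5 = (λ - 1)^2(λ + 5).
λ = 1 has algebraic multiplicity 2; rank(M − 1I) = 2, so geometric multiplicity = 1.
Geometric multiplicity < algebraic multiplicity, so M is not diagonalizable.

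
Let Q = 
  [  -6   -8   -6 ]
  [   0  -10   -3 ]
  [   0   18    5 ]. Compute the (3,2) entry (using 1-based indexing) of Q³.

Characteristic polynomial: s^3 + 11s^2 + 34s + 24 = (s + 1)(s + 4)(s + 6), so the eigenvalues are -6, -4, -1.
s=-1: eigenvector (-2, -1, 3).
s=-4: eigenvector (2, 1, -2).
s=-6: eigenvector (1, 0, 0).
P = [[-2, 2, 1], [-1, 1, 0], [3, -2, 0]], D = diag(-1, -4, -6), P⁻¹ = [[0, 2, 1], [0, 3, 1], [1, -2, 0]].
Q³ = P·diag(-1, -64, -216)·P⁻¹ = [[-216, 52, -126], [0, -190, -63], [0, 378, 125]].
The requested entry is 378.

378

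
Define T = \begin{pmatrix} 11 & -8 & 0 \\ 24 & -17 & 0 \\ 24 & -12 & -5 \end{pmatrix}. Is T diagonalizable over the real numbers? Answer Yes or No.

Yes

Characteristic polynomial: p(s) = s^3 + 11s^2 + 35s + 25 = (s + 1)(s + 5)^2.
s = -5 has algebraic multiplicity 2; rank(T + 5I) = 1, so geometric multiplicity = 2.
Every eigenvalue has geometric = algebraic multiplicity, so T is diagonalizable.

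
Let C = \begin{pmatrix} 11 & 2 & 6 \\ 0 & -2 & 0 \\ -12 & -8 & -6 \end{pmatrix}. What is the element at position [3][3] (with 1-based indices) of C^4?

-504

Characteristic polynomial: λ^3 - 3λ^2 - 4λ + 12 = (λ - 3)(λ - 2)(λ + 2), so the eigenvalues are -2, 2, 3.
λ=3: eigenvector (-3, 0, 4).
λ=-2: eigenvector (-2, 1, 4).
λ=2: eigenvector (2, 0, -3).
P = [[-3, -2, 2], [0, 1, 0], [4, 4, -3]], D = diag(3, -2, 2), P⁻¹ = [[-3, 2, -2], [0, 1, 0], [-4, 4, -3]].
C⁴ = P·diag(81, 16, 16)·P⁻¹ = [[601, -390, 390], [0, 16, 0], [-780, 520, -504]].
The requested entry is -504.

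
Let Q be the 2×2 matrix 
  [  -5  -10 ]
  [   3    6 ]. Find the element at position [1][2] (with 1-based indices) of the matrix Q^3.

-10

Characteristic polynomial: s^2 - s = s(s - 1), so the eigenvalues are 0, 1.
s=0: eigenvector (-2, 1).
s=1: eigenvector (-5, 3).
P = [[-2, -5], [1, 3]], D = diag(0, 1), P⁻¹ = [[-3, -5], [1, 2]].
Q³ = P·diag(0, 1)·P⁻¹ = [[-5, -10], [3, 6]].
The requested entry is -10.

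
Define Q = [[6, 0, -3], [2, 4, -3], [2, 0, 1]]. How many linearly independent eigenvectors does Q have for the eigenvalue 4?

Q − 4I = [[2, 0, -3], [2, 0, -3], [2, 0, -3]].
This matrix has rank 1, so its null space has dimension 3 − 1 = 2.

2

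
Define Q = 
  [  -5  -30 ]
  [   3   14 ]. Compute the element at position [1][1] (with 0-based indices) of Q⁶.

Characteristic polynomial: μ^2 - 9μ + 20 = (μ - 5)(μ - 4), so the eigenvalues are 4, 5.
μ=5: eigenvector (-3, 1).
μ=4: eigenvector (10, -3).
P = [[-3, 10], [1, -3]], D = diag(5, 4), P⁻¹ = [[3, 10], [1, 3]].
Q⁶ = P·diag(15625, 4096)·P⁻¹ = [[-99665, -345870], [34587, 119386]].
The requested entry is 119386.

119386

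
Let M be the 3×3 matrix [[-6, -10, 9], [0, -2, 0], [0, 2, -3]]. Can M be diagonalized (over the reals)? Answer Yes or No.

Yes

Characteristic polynomial: p(μ) = μ^3 + 11μ^2 + 36μ + 36 = (μ + 2)(μ + 3)(μ + 6).
All 3 eigenvalues are distinct, so M is diagonalizable.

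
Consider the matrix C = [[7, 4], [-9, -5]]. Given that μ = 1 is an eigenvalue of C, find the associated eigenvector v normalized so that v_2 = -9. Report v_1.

6

C − 1I = [[6, 4], [-9, -6]].
Solving (C − 1I)v = 0 gives the eigenspace spanned by (6, -9).
With v_2 = -9, v = (6, -9), so v_1 = 6.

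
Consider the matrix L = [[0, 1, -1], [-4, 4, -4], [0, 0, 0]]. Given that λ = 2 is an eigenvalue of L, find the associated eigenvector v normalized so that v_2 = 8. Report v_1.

L − 2I = [[-2, 1, -1], [-4, 2, -4], [0, 0, -2]].
Solving (L − 2I)v = 0 gives the eigenspace spanned by (4, 8, 0).
With v_2 = 8, v = (4, 8, 0), so v_1 = 4.

4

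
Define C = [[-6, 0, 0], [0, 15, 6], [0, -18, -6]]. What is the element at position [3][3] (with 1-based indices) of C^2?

-72

Characteristic polynomial: r^3 - 3r^2 - 36r + 108 = (r - 6)(r - 3)(r + 6), so the eigenvalues are -6, 3, 6.
r=6: eigenvector (0, 2, -3).
r=3: eigenvector (0, 1, -2).
r=-6: eigenvector (1, 0, 0).
P = [[0, 0, 1], [2, 1, 0], [-3, -2, 0]], D = diag(6, 3, -6), P⁻¹ = [[0, 2, 1], [0, -3, -2], [1, 0, 0]].
C² = P·diag(36, 9, 36)·P⁻¹ = [[36, 0, 0], [0, 117, 54], [0, -162, -72]].
The requested entry is -72.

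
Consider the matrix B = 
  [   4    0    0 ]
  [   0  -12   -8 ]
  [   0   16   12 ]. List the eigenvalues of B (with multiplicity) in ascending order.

Characteristic polynomial: p(λ) = λ^3 - 4λ^2 - 16λ + 64 = (λ - 4)^2(λ + 4).
Roots (with multiplicity): -4, 4, 4.

-4, 4, 4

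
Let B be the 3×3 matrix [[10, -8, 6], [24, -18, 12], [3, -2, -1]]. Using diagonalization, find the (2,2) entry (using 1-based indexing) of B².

Characteristic polynomial: s^3 + 9s^2 + 26s + 24 = (s + 2)(s + 3)(s + 4), so the eigenvalues are -4, -3, -2.
s=-4: eigenvector (3, 6, 1).
s=-3: eigenvector (2, 4, 1).
s=-2: eigenvector (-2, -3, 0).
P = [[3, 2, -2], [6, 4, -3], [1, 1, 0]], D = diag(-4, -3, -2), P⁻¹ = [[-3, 2, -2], [3, -2, 3], [-2, 1, 0]].
B² = P·diag(16, 9, 4)·P⁻¹ = [[-74, 52, -42], [-156, 108, -84], [-21, 14, -5]].
The requested entry is 108.

108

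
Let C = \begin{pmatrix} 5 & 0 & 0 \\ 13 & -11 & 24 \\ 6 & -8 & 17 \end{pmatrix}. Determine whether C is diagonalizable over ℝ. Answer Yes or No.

Characteristic polynomial: p(λ) = λ^3 - 11λ^2 + 35λ - 25 = (λ - 5)^2(λ - 1).
λ = 5 has algebraic multiplicity 2; rank(C − 5I) = 2, so geometric multiplicity = 1.
Geometric multiplicity < algebraic multiplicity, so C is not diagonalizable.

No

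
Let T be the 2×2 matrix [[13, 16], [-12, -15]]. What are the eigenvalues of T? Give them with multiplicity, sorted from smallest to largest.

Characteristic polynomial: p(r) = r^2 + 2r - 3 = (r - 1)(r + 3).
Roots (with multiplicity): -3, 1.

-3, 1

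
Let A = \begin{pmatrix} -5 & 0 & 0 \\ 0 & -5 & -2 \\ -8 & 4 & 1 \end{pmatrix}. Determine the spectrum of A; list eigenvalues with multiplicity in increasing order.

Characteristic polynomial: p(λ) = λ^3 + 9λ^2 + 23λ + 15 = (λ + 1)(λ + 3)(λ + 5).
Roots (with multiplicity): -5, -3, -1.

-5, -3, -1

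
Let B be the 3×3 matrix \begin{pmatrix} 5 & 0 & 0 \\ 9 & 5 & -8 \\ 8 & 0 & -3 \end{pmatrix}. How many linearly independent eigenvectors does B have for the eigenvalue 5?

B − 5I = [[0, 0, 0], [9, 0, -8], [8, 0, -8]].
This matrix has rank 2, so its null space has dimension 3 − 2 = 1.

1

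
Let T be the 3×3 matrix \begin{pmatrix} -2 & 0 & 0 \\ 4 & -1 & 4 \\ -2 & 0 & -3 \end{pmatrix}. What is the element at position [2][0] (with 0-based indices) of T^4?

130

Characteristic polynomial: s^3 + 6s^2 + 11s + 6 = (s + 1)(s + 2)(s + 3), so the eigenvalues are -3, -2, -1.
s=-2: eigenvector (1, 4, -2).
s=-1: eigenvector (0, 1, 0).
s=-3: eigenvector (0, -2, 1).
P = [[1, 0, 0], [4, 1, -2], [-2, 0, 1]], D = diag(-2, -1, -3), P⁻¹ = [[1, 0, 0], [0, 1, 2], [2, 0, 1]].
T⁴ = P·diag(16, 1, 81)·P⁻¹ = [[16, 0, 0], [-260, 1, -160], [130, 0, 81]].
The requested entry is 130.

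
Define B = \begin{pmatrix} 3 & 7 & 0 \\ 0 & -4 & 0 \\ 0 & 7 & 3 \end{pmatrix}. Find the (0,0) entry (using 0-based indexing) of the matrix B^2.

9

Characteristic polynomial: μ^3 - 2μ^2 - 15μ + 36 = (μ - 3)^2(μ + 4), so the eigenvalues are -4, 3, 3.
μ=3: eigenvector (1, 0, 1).
μ=-4: eigenvector (1, -1, 1).
μ=3: eigenvector (2, 0, 3).
P = [[1, 1, 2], [0, -1, 0], [1, 1, 3]], D = diag(3, -4, 3), P⁻¹ = [[3, 1, -2], [0, -1, 0], [-1, 0, 1]].
B² = P·diag(9, 16, 9)·P⁻¹ = [[9, -7, 0], [0, 16, 0], [0, -7, 9]].
The requested entry is 9.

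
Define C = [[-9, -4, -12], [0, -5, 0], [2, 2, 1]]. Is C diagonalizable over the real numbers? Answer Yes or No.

Characteristic polynomial: p(t) = t^3 + 13t^2 + 55t + 75 = (t + 3)(t + 5)^2.
t = -5 has algebraic multiplicity 2; rank(C + 5I) = 1, so geometric multiplicity = 2.
Every eigenvalue has geometric = algebraic multiplicity, so C is diagonalizable.

Yes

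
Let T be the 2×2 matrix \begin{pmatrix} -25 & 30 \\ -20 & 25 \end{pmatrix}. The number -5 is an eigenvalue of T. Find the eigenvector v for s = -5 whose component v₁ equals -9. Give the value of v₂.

T + 5I = [[-20, 30], [-20, 30]].
Solving (T + 5I)v = 0 gives the eigenspace spanned by (-9, -6).
With v₁ = -9, v = (-9, -6), so v₂ = -6.

-6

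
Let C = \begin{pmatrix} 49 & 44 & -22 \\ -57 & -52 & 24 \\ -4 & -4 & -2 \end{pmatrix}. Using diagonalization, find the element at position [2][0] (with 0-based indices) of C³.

Characteristic polynomial: r^3 + 5r^2 - 26r - 120 = (r - 5)(r + 4)(r + 6), so the eigenvalues are -6, -4, 5.
r=5: eigenvector (1, -1, 0).
r=-6: eigenvector (-2, 3, 1).
r=-4: eigenvector (0, 1, 2).
P = [[1, -2, 0], [-1, 3, 1], [0, 1, 2]], D = diag(5, -6, -4), P⁻¹ = [[5, 4, -2], [2, 2, -1], [-1, -1, 1]].
C³ = P·diag(125, -216, -64)·P⁻¹ = [[1489, 1364, -682], [-1857, -1732, 834], [-304, -304, 88]].
The requested entry is -304.

-304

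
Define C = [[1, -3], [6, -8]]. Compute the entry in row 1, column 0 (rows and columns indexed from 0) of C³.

234

Characteristic polynomial: s^2 + 7s + 10 = (s + 2)(s + 5), so the eigenvalues are -5, -2.
s=-5: eigenvector (1, 2).
s=-2: eigenvector (-1, -1).
P = [[1, -1], [2, -1]], D = diag(-5, -2), P⁻¹ = [[-1, 1], [-2, 1]].
C³ = P·diag(-125, -8)·P⁻¹ = [[109, -117], [234, -242]].
The requested entry is 234.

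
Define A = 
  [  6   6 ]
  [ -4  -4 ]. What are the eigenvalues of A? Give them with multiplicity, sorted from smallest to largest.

Characteristic polynomial: p(r) = r^2 - 2r = r(r - 2).
Roots (with multiplicity): 0, 2.

0, 2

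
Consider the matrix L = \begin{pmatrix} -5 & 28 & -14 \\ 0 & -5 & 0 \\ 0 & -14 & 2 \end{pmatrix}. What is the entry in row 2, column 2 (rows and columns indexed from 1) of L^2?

Characteristic polynomial: μ^3 + 8μ^2 + 5μ - 50 = (μ - 2)(μ + 5)^2, so the eigenvalues are -5, -5, 2.
μ=-5: eigenvector (1, 0, 0).
μ=-5: eigenvector (0, 1, 2).
μ=2: eigenvector (-2, 0, 1).
P = [[1, 0, -2], [0, 1, 0], [0, 2, 1]], D = diag(-5, -5, 2), P⁻¹ = [[1, -4, 2], [0, 1, 0], [0, -2, 1]].
L² = P·diag(25, 25, 4)·P⁻¹ = [[25, -84, 42], [0, 25, 0], [0, 42, 4]].
The requested entry is 25.

25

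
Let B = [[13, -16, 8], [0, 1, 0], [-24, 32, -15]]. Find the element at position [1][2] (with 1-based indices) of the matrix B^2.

32

Characteristic polynomial: λ^3 + λ^2 - 5λ + 3 = (λ - 1)^2(λ + 3), so the eigenvalues are -3, 1, 1.
λ=-3: eigenvector (1, 0, -2).
λ=1: eigenvector (4, 1, -4).
λ=1: eigenvector (-2, -1, 1).
P = [[1, 4, -2], [0, 1, -1], [-2, -4, 1]], D = diag(-3, 1, 1), P⁻¹ = [[-3, 4, -2], [2, -3, 1], [2, -4, 1]].
B² = P·diag(9, 1, 1)·P⁻¹ = [[-23, 32, -16], [0, 1, 0], [48, -64, 33]].
The requested entry is 32.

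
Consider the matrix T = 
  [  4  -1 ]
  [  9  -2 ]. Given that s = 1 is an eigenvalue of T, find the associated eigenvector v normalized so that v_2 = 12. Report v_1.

T − 1I = [[3, -1], [9, -3]].
Solving (T − 1I)v = 0 gives the eigenspace spanned by (4, 12).
With v_2 = 12, v = (4, 12), so v_1 = 4.

4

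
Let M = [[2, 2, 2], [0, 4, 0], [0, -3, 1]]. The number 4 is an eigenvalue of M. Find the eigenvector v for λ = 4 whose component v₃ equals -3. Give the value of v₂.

3

M − 4I = [[-2, 2, 2], [0, 0, 0], [0, -3, -3]].
Solving (M − 4I)v = 0 gives the eigenspace spanned by (0, 3, -3).
With v₃ = -3, v = (0, 3, -3), so v₂ = 3.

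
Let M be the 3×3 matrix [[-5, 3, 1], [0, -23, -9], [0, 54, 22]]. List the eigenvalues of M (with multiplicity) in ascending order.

Characteristic polynomial: p(λ) = λ^3 + 6λ^2 - 15λ - 100 = (λ - 4)(λ + 5)^2.
Roots (with multiplicity): -5, -5, 4.

-5, -5, 4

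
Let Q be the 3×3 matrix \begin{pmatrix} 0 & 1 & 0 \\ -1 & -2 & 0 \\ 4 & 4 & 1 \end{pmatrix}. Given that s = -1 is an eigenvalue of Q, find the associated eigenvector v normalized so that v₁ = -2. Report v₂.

Q + 1I = [[1, 1, 0], [-1, -1, 0], [4, 4, 2]].
Solving (Q + 1I)v = 0 gives the eigenspace spanned by (-2, 2, 0).
With v₁ = -2, v = (-2, 2, 0), so v₂ = 2.

2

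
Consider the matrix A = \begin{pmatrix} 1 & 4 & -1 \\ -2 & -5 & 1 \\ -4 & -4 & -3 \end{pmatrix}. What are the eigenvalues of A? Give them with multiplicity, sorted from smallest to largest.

Characteristic polynomial: p(r) = r^3 + 7r^2 + 15r + 9 = (r + 1)(r + 3)^2.
Roots (with multiplicity): -3, -3, -1.

-3, -3, -1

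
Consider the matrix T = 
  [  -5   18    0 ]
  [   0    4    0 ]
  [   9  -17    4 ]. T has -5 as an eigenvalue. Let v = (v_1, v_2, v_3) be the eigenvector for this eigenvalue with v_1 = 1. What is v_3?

T + 5I = [[0, 18, 0], [0, 9, 0], [9, -17, 9]].
Solving (T + 5I)v = 0 gives the eigenspace spanned by (1, 0, -1).
With v_1 = 1, v = (1, 0, -1), so v_3 = -1.

-1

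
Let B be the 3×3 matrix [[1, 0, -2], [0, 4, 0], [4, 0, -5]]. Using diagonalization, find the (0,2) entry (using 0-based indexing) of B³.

Characteristic polynomial: λ^3 - 13λ - 12 = (λ - 4)(λ + 1)(λ + 3), so the eigenvalues are -3, -1, 4.
λ=-3: eigenvector (-1, 0, -2).
λ=4: eigenvector (0, 1, 0).
λ=-1: eigenvector (1, 0, 1).
P = [[-1, 0, 1], [0, 1, 0], [-2, 0, 1]], D = diag(-3, 4, -1), P⁻¹ = [[1, 0, -1], [0, 1, 0], [2, 0, -1]].
B³ = P·diag(-27, 64, -1)·P⁻¹ = [[25, 0, -26], [0, 64, 0], [52, 0, -53]].
The requested entry is -26.

-26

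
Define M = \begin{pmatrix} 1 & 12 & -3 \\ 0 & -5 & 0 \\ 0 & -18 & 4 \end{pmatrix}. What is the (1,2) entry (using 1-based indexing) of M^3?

Characteristic polynomial: t^3 - 21t + 20 = (t - 4)(t - 1)(t + 5), so the eigenvalues are -5, 1, 4.
t=4: eigenvector (-1, 0, 1).
t=-5: eigenvector (-1, 1, 2).
t=1: eigenvector (1, 0, 0).
P = [[-1, -1, 1], [0, 1, 0], [1, 2, 0]], D = diag(4, -5, 1), P⁻¹ = [[0, -2, 1], [0, 1, 0], [1, -1, 1]].
M³ = P·diag(64, -125, 1)·P⁻¹ = [[1, 252, -63], [0, -125, 0], [0, -378, 64]].
The requested entry is 252.

252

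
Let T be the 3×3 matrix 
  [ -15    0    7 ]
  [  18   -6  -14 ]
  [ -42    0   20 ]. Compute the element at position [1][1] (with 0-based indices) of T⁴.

1296

Characteristic polynomial: λ^3 + λ^2 - 36λ - 36 = (λ - 6)(λ + 1)(λ + 6), so the eigenvalues are -6, -1, 6.
λ=-1: eigenvector (1, -2, 2).
λ=-6: eigenvector (0, 1, 0).
λ=6: eigenvector (1, -2, 3).
P = [[1, 0, 1], [-2, 1, -2], [2, 0, 3]], D = diag(-1, -6, 6), P⁻¹ = [[3, 0, -1], [2, 1, 0], [-2, 0, 1]].
T⁴ = P·diag(1, 1296, 1296)·P⁻¹ = [[-2589, 0, 1295], [7770, 1296, -2590], [-7770, 0, 3886]].
The requested entry is 1296.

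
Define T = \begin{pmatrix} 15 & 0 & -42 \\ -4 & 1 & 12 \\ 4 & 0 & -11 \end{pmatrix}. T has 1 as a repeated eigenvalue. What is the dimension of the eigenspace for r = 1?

2

T − 1I = [[14, 0, -42], [-4, 0, 12], [4, 0, -12]].
This matrix has rank 1, so its null space has dimension 3 − 1 = 2.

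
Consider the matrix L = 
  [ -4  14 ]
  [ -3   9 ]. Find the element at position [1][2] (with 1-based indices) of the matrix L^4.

910

Characteristic polynomial: λ^2 - 5λ + 6 = (λ - 3)(λ - 2), so the eigenvalues are 2, 3.
λ=3: eigenvector (2, 1).
λ=2: eigenvector (7, 3).
P = [[2, 7], [1, 3]], D = diag(3, 2), P⁻¹ = [[-3, 7], [1, -2]].
L⁴ = P·diag(81, 16)·P⁻¹ = [[-374, 910], [-195, 471]].
The requested entry is 910.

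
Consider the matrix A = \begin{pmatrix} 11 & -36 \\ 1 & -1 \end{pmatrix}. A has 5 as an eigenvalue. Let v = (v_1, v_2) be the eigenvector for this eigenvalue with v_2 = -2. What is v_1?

-12

A − 5I = [[6, -36], [1, -6]].
Solving (A − 5I)v = 0 gives the eigenspace spanned by (-12, -2).
With v_2 = -2, v = (-12, -2), so v_1 = -12.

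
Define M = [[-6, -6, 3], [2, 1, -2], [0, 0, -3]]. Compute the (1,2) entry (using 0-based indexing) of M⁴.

Characteristic polynomial: λ^3 + 8λ^2 + 21λ + 18 = (λ + 2)(λ + 3)^2, so the eigenvalues are -3, -3, -2.
λ=-3: eigenvector (1, 0, 1).
λ=-3: eigenvector (2, -1, 0).
λ=-2: eigenvector (3, -2, 0).
P = [[1, 2, 3], [0, -1, -2], [1, 0, 0]], D = diag(-3, -3, -2), P⁻¹ = [[0, 0, 1], [2, 3, -2], [-1, -2, 1]].
M⁴ = P·diag(81, 81, 16)·P⁻¹ = [[276, 390, -195], [-130, -179, 130], [0, 0, 81]].
The requested entry is 130.

130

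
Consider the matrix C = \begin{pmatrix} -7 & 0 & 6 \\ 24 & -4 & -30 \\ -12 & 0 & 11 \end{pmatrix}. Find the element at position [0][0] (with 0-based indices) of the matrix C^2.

Characteristic polynomial: λ^3 - 21λ - 20 = (λ - 5)(λ + 1)(λ + 4), so the eigenvalues are -4, -1, 5.
λ=-1: eigenvector (1, -2, 1).
λ=5: eigenvector (1, -4, 2).
λ=-4: eigenvector (0, 1, 0).
P = [[1, 1, 0], [-2, -4, 1], [1, 2, 0]], D = diag(-1, 5, -4), P⁻¹ = [[2, 0, -1], [-1, 0, 1], [0, 1, 2]].
C² = P·diag(1, 25, 16)·P⁻¹ = [[-23, 0, 24], [96, 16, -66], [-48, 0, 49]].
The requested entry is -23.

-23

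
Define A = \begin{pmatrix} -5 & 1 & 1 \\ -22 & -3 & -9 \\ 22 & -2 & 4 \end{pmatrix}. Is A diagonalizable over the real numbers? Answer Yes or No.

Characteristic polynomial: p(μ) = μ^3 + 4μ^2 - 35μ - 150 = (μ - 6)(μ + 5)^2.
μ = -5 has algebraic multiplicity 2; rank(A + 5I) = 2, so geometric multiplicity = 1.
Geometric multiplicity < algebraic multiplicity, so A is not diagonalizable.

No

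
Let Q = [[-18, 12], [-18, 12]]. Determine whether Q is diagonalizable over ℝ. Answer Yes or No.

Characteristic polynomial: p(t) = t^2 + 6t = t(t + 6).
All 2 eigenvalues are distinct, so Q is diagonalizable.

Yes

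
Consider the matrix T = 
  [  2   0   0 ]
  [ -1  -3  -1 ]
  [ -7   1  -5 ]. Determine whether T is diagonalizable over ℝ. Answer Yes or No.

Characteristic polynomial: p(s) = s^3 + 6s^2 - 32 = (s - 2)(s + 4)^2.
s = -4 has algebraic multiplicity 2; rank(T + 4I) = 2, so geometric multiplicity = 1.
Geometric multiplicity < algebraic multiplicity, so T is not diagonalizable.

No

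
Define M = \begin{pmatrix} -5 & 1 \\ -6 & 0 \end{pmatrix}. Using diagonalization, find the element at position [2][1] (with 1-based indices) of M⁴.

390

Characteristic polynomial: μ^2 + 5μ + 6 = (μ + 2)(μ + 3), so the eigenvalues are -3, -2.
μ=-2: eigenvector (1, 3).
μ=-3: eigenvector (1, 2).
P = [[1, 1], [3, 2]], D = diag(-2, -3), P⁻¹ = [[-2, 1], [3, -1]].
M⁴ = P·diag(16, 81)·P⁻¹ = [[211, -65], [390, -114]].
The requested entry is 390.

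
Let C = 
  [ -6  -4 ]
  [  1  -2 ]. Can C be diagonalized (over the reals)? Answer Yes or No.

No

Characteristic polynomial: p(μ) = μ^2 + 8μ + 16 = (μ + 4)^2.
μ = -4 has algebraic multiplicity 2; rank(C + 4I) = 1, so geometric multiplicity = 1.
Geometric multiplicity < algebraic multiplicity, so C is not diagonalizable.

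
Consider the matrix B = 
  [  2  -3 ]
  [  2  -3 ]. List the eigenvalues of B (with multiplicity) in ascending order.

-1, 0

Characteristic polynomial: p(λ) = λ^2 + λ = λ(λ + 1).
Roots (with multiplicity): -1, 0.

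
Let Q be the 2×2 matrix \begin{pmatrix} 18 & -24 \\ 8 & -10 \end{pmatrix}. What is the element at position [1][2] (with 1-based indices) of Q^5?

-46464

Characteristic polynomial: t^2 - 8t + 12 = (t - 6)(t - 2), so the eigenvalues are 2, 6.
t=2: eigenvector (-3, -2).
t=6: eigenvector (2, 1).
P = [[-3, 2], [-2, 1]], D = diag(2, 6), P⁻¹ = [[1, -2], [2, -3]].
Q⁵ = P·diag(32, 7776)·P⁻¹ = [[31008, -46464], [15488, -23200]].
The requested entry is -46464.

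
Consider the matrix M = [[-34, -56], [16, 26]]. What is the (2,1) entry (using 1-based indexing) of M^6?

-186368

Characteristic polynomial: s^2 + 8s + 12 = (s + 2)(s + 6), so the eigenvalues are -6, -2.
s=-2: eigenvector (-7, 4).
s=-6: eigenvector (2, -1).
P = [[-7, 2], [4, -1]], D = diag(-2, -6), P⁻¹ = [[1, 2], [4, 7]].
M⁶ = P·diag(64, 46656)·P⁻¹ = [[372800, 652288], [-186368, -326080]].
The requested entry is -186368.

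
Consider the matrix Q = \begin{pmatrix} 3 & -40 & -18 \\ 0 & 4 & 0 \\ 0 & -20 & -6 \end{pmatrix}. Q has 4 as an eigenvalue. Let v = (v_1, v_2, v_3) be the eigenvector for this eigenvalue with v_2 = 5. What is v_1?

-20

Q − 4I = [[-1, -40, -18], [0, 0, 0], [0, -20, -10]].
Solving (Q − 4I)v = 0 gives the eigenspace spanned by (-20, 5, -10).
With v_2 = 5, v = (-20, 5, -10), so v_1 = -20.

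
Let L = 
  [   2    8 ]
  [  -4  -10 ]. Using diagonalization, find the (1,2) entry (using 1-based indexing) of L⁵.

Characteristic polynomial: λ^2 + 8λ + 12 = (λ + 2)(λ + 6), so the eigenvalues are -6, -2.
λ=-2: eigenvector (2, -1).
λ=-6: eigenvector (-1, 1).
P = [[2, -1], [-1, 1]], D = diag(-2, -6), P⁻¹ = [[1, 1], [1, 2]].
L⁵ = P·diag(-32, -7776)·P⁻¹ = [[7712, 15488], [-7744, -15520]].
The requested entry is 15488.

15488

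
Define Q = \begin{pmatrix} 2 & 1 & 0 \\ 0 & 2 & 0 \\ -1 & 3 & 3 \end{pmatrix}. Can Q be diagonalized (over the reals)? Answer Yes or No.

Characteristic polynomial: p(t) = t^3 - 7t^2 + 16t - 12 = (t - 3)(t - 2)^2.
t = 2 has algebraic multiplicity 2; rank(Q − 2I) = 2, so geometric multiplicity = 1.
Geometric multiplicity < algebraic multiplicity, so Q is not diagonalizable.

No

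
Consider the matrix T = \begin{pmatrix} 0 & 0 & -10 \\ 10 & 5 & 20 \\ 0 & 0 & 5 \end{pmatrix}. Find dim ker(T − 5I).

2

T − 5I = [[-5, 0, -10], [10, 0, 20], [0, 0, 0]].
This matrix has rank 1, so its null space has dimension 3 − 1 = 2.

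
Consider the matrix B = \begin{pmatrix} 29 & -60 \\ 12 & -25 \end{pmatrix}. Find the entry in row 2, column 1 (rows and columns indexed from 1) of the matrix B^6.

Characteristic polynomial: r^2 - 4r - 5 = (r - 5)(r + 1), so the eigenvalues are -1, 5.
r=5: eigenvector (-5, -2).
r=-1: eigenvector (-2, -1).
P = [[-5, -2], [-2, -1]], D = diag(5, -1), P⁻¹ = [[-1, 2], [2, -5]].
B⁶ = P·diag(15625, 1)·P⁻¹ = [[78121, -156240], [31248, -62495]].
The requested entry is 31248.

31248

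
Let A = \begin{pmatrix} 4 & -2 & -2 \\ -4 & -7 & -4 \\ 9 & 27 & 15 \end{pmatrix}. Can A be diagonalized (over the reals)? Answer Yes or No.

No

Characteristic polynomial: p(μ) = μ^3 - 12μ^2 + 45μ - 54 = (μ - 6)(μ - 3)^2.
μ = 3 has algebraic multiplicity 2; rank(A − 3I) = 2, so geometric multiplicity = 1.
Geometric multiplicity < algebraic multiplicity, so A is not diagonalizable.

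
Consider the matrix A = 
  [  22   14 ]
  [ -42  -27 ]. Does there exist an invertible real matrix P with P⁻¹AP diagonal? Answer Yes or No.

Characteristic polynomial: p(s) = s^2 + 5s - 6 = (s - 1)(s + 6).
All 2 eigenvalues are distinct, so A is diagonalizable.

Yes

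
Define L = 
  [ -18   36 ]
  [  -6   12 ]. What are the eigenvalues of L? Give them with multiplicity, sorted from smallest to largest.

-6, 0

Characteristic polynomial: p(λ) = λ^2 + 6λ = λ(λ + 6).
Roots (with multiplicity): -6, 0.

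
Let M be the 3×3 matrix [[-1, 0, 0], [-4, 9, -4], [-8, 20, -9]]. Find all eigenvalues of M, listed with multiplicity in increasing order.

Characteristic polynomial: p(λ) = λ^3 + λ^2 - λ - 1 = (λ - 1)(λ + 1)^2.
Roots (with multiplicity): -1, -1, 1.

-1, -1, 1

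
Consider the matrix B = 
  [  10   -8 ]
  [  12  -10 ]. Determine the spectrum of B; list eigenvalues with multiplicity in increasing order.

Characteristic polynomial: p(r) = r^2 - 4 = (r - 2)(r + 2).
Roots (with multiplicity): -2, 2.

-2, 2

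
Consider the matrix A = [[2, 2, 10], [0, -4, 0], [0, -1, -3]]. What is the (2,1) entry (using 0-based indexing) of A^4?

Characteristic polynomial: μ^3 + 5μ^2 - 2μ - 24 = (μ - 2)(μ + 3)(μ + 4), so the eigenvalues are -4, -3, 2.
μ=2: eigenvector (1, 0, 0).
μ=-4: eigenvector (-2, 1, 1).
μ=-3: eigenvector (-2, 0, 1).
P = [[1, -2, -2], [0, 1, 0], [0, 1, 1]], D = diag(2, -4, -3), P⁻¹ = [[1, 0, 2], [0, 1, 0], [0, -1, 1]].
A⁴ = P·diag(16, 256, 81)·P⁻¹ = [[16, -350, -130], [0, 256, 0], [0, 175, 81]].
The requested entry is 175.

175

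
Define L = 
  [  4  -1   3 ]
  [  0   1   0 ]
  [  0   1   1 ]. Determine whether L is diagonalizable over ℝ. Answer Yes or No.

No

Characteristic polynomial: p(μ) = μ^3 - 6μ^2 + 9μ - 4 = (μ - 4)(μ - 1)^2.
μ = 1 has algebraic multiplicity 2; rank(L − 1I) = 2, so geometric multiplicity = 1.
Geometric multiplicity < algebraic multiplicity, so L is not diagonalizable.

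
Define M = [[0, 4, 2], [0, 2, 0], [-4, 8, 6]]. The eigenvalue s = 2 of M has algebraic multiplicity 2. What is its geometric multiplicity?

M − 2I = [[-2, 4, 2], [0, 0, 0], [-4, 8, 4]].
This matrix has rank 1, so its null space has dimension 3 − 1 = 2.

2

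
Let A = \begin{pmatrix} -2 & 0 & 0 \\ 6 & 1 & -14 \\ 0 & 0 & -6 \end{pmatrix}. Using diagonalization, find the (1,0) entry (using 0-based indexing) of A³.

18

Characteristic polynomial: μ^3 + 7μ^2 + 4μ - 12 = (μ - 1)(μ + 2)(μ + 6), so the eigenvalues are -6, -2, 1.
μ=-2: eigenvector (1, -2, 0).
μ=1: eigenvector (0, 1, 0).
μ=-6: eigenvector (0, 2, 1).
P = [[1, 0, 0], [-2, 1, 2], [0, 0, 1]], D = diag(-2, 1, -6), P⁻¹ = [[1, 0, 0], [2, 1, -2], [0, 0, 1]].
A³ = P·diag(-8, 1, -216)·P⁻¹ = [[-8, 0, 0], [18, 1, -434], [0, 0, -216]].
The requested entry is 18.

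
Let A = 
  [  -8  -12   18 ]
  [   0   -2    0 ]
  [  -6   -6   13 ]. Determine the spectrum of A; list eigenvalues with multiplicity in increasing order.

Characteristic polynomial: p(λ) = λ^3 - 3λ^2 - 6λ + 8 = (λ - 4)(λ - 1)(λ + 2).
Roots (with multiplicity): -2, 1, 4.

-2, 1, 4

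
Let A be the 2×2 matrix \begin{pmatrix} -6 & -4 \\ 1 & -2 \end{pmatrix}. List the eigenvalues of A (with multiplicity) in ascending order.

-4, -4

Characteristic polynomial: p(s) = s^2 + 8s + 16 = (s + 4)^2.
Roots (with multiplicity): -4, -4.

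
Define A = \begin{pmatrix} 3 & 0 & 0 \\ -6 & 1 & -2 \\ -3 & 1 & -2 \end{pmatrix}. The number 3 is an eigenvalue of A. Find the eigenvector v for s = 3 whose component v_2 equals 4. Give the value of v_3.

A − 3I = [[0, 0, 0], [-6, -2, -2], [-3, 1, -5]].
Solving (A − 3I)v = 0 gives the eigenspace spanned by (-2, 4, 2).
With v_2 = 4, v = (-2, 4, 2), so v_3 = 2.

2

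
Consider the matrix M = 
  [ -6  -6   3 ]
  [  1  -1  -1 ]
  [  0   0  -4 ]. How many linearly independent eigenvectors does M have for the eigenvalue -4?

M + 4I = [[-2, -6, 3], [1, 3, -1], [0, 0, 0]].
This matrix has rank 2, so its null space has dimension 3 − 2 = 1.

1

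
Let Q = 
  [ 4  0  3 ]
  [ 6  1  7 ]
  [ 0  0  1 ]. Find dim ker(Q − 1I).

Q − 1I = [[3, 0, 3], [6, 0, 7], [0, 0, 0]].
This matrix has rank 2, so its null space has dimension 3 − 2 = 1.

1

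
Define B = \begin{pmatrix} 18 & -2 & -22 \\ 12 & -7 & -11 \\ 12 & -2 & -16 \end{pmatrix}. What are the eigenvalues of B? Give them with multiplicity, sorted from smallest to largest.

Characteristic polynomial: p(t) = t^3 + 5t^2 - 36t - 180 = (t - 6)(t + 5)(t + 6).
Roots (with multiplicity): -6, -5, 6.

-6, -5, 6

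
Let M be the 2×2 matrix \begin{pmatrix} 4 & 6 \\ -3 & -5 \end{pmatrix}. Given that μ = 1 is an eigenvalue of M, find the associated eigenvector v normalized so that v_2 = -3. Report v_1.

6

M − 1I = [[3, 6], [-3, -6]].
Solving (M − 1I)v = 0 gives the eigenspace spanned by (6, -3).
With v_2 = -3, v = (6, -3), so v_1 = 6.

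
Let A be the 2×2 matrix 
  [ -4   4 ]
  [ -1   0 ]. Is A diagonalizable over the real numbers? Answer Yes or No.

Characteristic polynomial: p(λ) = λ^2 + 4λ + 4 = (λ + 2)^2.
λ = -2 has algebraic multiplicity 2; rank(A + 2I) = 1, so geometric multiplicity = 1.
Geometric multiplicity < algebraic multiplicity, so A is not diagonalizable.

No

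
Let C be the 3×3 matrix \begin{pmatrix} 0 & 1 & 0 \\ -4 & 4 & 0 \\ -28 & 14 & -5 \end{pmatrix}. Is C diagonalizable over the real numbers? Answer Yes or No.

Characteristic polynomial: p(μ) = μ^3 + μ^2 - 16μ + 20 = (μ - 2)^2(μ + 5).
μ = 2 has algebraic multiplicity 2; rank(C − 2I) = 2, so geometric multiplicity = 1.
Geometric multiplicity < algebraic multiplicity, so C is not diagonalizable.

No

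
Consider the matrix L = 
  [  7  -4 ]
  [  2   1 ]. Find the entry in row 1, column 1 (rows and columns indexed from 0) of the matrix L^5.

Characteristic polynomial: s^2 - 8s + 15 = (s - 5)(s - 3), so the eigenvalues are 3, 5.
s=5: eigenvector (-2, -1).
s=3: eigenvector (-1, -1).
P = [[-2, -1], [-1, -1]], D = diag(5, 3), P⁻¹ = [[-1, 1], [1, -2]].
L⁵ = P·diag(3125, 243)·P⁻¹ = [[6007, -5764], [2882, -2639]].
The requested entry is -2639.

-2639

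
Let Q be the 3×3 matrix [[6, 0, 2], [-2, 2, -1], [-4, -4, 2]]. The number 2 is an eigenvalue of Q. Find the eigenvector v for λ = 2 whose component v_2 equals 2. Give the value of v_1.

-2

Q − 2I = [[4, 0, 2], [-2, 0, -1], [-4, -4, 0]].
Solving (Q − 2I)v = 0 gives the eigenspace spanned by (-2, 2, 4).
With v_2 = 2, v = (-2, 2, 4), so v_1 = -2.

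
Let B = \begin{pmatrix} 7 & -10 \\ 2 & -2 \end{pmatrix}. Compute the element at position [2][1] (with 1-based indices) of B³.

Characteristic polynomial: μ^2 - 5μ + 6 = (μ - 3)(μ - 2), so the eigenvalues are 2, 3.
μ=3: eigenvector (5, 2).
μ=2: eigenvector (2, 1).
P = [[5, 2], [2, 1]], D = diag(3, 2), P⁻¹ = [[1, -2], [-2, 5]].
B³ = P·diag(27, 8)·P⁻¹ = [[103, -190], [38, -68]].
The requested entry is 38.

38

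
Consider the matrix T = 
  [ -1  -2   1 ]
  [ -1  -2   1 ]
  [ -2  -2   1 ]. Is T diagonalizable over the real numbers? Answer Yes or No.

No

Characteristic polynomial: p(r) = r^3 + 2r^2 + r = r(r + 1)^2.
r = -1 has algebraic multiplicity 2; rank(T + 1I) = 2, so geometric multiplicity = 1.
Geometric multiplicity < algebraic multiplicity, so T is not diagonalizable.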